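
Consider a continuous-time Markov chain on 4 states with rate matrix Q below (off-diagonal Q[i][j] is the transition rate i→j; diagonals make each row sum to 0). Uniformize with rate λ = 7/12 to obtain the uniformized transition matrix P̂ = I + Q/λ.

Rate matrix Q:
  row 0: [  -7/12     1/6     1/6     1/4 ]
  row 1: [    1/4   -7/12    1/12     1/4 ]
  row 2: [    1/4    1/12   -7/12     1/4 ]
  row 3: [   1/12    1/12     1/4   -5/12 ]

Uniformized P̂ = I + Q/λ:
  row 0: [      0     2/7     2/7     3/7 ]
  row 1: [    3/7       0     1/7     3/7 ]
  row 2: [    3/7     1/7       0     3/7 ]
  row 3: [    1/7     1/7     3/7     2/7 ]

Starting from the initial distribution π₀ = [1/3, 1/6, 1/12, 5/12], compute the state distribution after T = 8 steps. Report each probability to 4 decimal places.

π = [0.2252, 0.1530, 0.2468, 0.3750]

t=0: π = [0.3333, 0.1667, 0.0833, 0.4167]
t=1: π = [0.1667, 0.1667, 0.2976, 0.3690]
t=2: π = [0.2517, 0.1429, 0.2296, 0.3759]
t=3: π = [0.2133, 0.1584, 0.2534, 0.3749]
t=4: π = [0.2300, 0.1507, 0.2442, 0.3750]
t=5: π = [0.2228, 0.1542, 0.2480, 0.3750]
t=6: π = [0.2259, 0.1527, 0.2464, 0.3750]
t=7: π = [0.2246, 0.1533, 0.2471, 0.3750]
t=8: π = [0.2252, 0.1530, 0.2468, 0.3750]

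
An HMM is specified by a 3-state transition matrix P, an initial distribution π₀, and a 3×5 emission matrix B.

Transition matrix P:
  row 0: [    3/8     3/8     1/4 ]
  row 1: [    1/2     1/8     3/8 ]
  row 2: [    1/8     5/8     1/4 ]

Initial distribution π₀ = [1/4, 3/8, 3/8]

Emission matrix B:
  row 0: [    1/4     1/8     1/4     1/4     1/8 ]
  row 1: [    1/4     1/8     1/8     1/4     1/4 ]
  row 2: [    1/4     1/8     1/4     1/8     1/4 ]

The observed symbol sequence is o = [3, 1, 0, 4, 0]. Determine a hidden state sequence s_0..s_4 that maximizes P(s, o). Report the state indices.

path = [1, 2, 1, 2, 1]

t=0: δ = [6.250e-02, 9.375e-02, 4.688e-02]  (obs o_0=3)
t=1: δ = [5.859e-03, 3.662e-03, 4.395e-03]  ψ = [1, 2, 1]  (obs o_1=1)
t=2: δ = [5.493e-04, 6.866e-04, 3.662e-04]  ψ = [0, 2, 0]  (obs o_2=0)
t=3: δ = [4.292e-05, 5.722e-05, 6.437e-05]  ψ = [1, 2, 1]  (obs o_3=4)
t=4: δ = [7.153e-06, 1.006e-05, 5.364e-06]  ψ = [1, 2, 1]  (obs o_4=0)
backtrack: best end state = 1; path = [1, 2, 1, 2, 1]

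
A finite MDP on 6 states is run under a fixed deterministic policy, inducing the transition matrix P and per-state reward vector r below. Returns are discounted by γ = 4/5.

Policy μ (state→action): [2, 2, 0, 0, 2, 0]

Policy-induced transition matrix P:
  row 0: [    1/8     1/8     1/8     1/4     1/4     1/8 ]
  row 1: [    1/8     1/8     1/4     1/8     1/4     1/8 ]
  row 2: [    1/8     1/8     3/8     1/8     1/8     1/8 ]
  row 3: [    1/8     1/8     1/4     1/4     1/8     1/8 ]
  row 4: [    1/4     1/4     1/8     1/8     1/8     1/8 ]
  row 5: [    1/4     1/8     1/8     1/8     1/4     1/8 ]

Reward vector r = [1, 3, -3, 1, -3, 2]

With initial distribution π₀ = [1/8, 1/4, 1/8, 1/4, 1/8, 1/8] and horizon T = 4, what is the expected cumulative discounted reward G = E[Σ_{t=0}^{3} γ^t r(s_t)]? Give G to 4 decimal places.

G = 0.2553

t=0: π = [0.1250, 0.2500, 0.1250, 0.2500, 0.1250, 0.1250], E[r] = 0.6250, γ^t·E[r] = 0.625000, running G = 0.625000
t=1: π = [0.1563, 0.1406, 0.2188, 0.1719, 0.1875, 0.1250], E[r] = -0.2188, γ^t·E[r] = -0.175000, running G = 0.450000
t=2: π = [0.1641, 0.1484, 0.2188, 0.1660, 0.1777, 0.1250], E[r] = -0.1641, γ^t·E[r] = -0.105000, running G = 0.345000
t=3: π = [0.1628, 0.1472, 0.2190, 0.1663, 0.1797, 0.1250], E[r] = -0.1753, γ^t·E[r] = -0.089750, running G = 0.255250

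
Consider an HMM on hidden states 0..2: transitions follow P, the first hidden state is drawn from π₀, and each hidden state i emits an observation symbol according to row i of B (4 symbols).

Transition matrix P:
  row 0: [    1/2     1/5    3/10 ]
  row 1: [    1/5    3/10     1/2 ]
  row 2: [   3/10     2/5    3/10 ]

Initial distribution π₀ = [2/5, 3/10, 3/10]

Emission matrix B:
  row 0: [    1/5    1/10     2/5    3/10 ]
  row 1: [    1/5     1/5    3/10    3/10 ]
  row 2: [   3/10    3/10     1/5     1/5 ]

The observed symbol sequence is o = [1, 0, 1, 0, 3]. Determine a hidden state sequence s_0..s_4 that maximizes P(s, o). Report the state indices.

t=0: δ = [4.000e-02, 6.000e-02, 9.000e-02]  (obs o_0=1)
t=1: δ = [5.400e-03, 7.200e-03, 9.000e-03]  ψ = [2, 2, 1]  (obs o_1=0)
t=2: δ = [2.700e-04, 7.200e-04, 1.080e-03]  ψ = [0, 2, 1]  (obs o_2=1)
t=3: δ = [6.480e-05, 8.640e-05, 1.080e-04]  ψ = [2, 2, 1]  (obs o_3=0)
t=4: δ = [9.720e-06, 1.296e-05, 8.640e-06]  ψ = [0, 2, 1]  (obs o_4=3)
backtrack: best end state = 1; path = [1, 2, 1, 2, 1]

path = [1, 2, 1, 2, 1]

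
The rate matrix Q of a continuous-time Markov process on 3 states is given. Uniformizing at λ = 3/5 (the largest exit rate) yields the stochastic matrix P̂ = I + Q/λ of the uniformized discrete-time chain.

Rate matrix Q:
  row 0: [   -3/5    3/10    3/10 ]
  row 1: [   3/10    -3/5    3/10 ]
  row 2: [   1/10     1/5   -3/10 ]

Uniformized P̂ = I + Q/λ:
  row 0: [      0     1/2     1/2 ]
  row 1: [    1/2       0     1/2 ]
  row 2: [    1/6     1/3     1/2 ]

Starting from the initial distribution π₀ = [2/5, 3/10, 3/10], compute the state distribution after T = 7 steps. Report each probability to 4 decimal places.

π = [0.2219, 0.2781, 0.5000]

t=0: π = [0.4000, 0.3000, 0.3000]
t=1: π = [0.2000, 0.3000, 0.5000]
t=2: π = [0.2333, 0.2667, 0.5000]
t=3: π = [0.2167, 0.2833, 0.5000]
t=4: π = [0.2250, 0.2750, 0.5000]
t=5: π = [0.2208, 0.2792, 0.5000]
t=6: π = [0.2229, 0.2771, 0.5000]
t=7: π = [0.2219, 0.2781, 0.5000]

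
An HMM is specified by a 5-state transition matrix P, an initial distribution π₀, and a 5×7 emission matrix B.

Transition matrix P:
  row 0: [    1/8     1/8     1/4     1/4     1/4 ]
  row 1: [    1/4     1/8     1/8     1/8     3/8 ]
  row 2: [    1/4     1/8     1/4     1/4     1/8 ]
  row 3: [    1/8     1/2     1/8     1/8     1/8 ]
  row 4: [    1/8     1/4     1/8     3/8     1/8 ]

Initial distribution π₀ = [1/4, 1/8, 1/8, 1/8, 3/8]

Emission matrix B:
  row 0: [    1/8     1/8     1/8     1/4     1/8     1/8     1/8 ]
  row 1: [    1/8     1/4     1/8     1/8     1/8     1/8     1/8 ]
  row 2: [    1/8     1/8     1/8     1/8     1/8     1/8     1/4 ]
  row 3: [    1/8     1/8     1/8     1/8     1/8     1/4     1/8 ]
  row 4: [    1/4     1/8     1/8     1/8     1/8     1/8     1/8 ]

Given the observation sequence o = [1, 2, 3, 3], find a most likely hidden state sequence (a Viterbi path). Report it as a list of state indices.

path = [4, 3, 1, 0]

t=0: δ = [3.125e-02, 3.125e-02, 1.562e-02, 1.562e-02, 4.688e-02]  (obs o_0=1)
t=1: δ = [9.766e-04, 1.465e-03, 9.766e-04, 2.197e-03, 1.465e-03]  ψ = [1, 4, 0, 4, 1]  (obs o_1=2)
t=2: δ = [9.155e-05, 1.373e-04, 3.433e-05, 6.866e-05, 6.866e-05]  ψ = [1, 3, 3, 4, 1]  (obs o_2=3)
t=3: δ = [8.583e-06, 4.292e-06, 2.861e-06, 3.219e-06, 6.437e-06]  ψ = [1, 3, 0, 4, 1]  (obs o_3=3)
backtrack: best end state = 0; path = [4, 3, 1, 0]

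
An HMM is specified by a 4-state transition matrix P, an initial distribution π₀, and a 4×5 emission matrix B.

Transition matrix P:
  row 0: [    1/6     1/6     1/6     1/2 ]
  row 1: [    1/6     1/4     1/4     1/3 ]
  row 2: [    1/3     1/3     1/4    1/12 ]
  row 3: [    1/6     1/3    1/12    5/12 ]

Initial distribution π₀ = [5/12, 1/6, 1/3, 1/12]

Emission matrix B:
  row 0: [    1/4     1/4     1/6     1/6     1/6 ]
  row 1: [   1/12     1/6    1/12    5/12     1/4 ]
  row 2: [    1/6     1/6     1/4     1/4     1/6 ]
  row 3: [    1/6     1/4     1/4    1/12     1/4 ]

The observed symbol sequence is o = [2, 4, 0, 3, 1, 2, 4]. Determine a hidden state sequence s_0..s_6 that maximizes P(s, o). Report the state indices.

path = [0, 3, 3, 1, 3, 3, 3]

t=0: δ = [6.944e-02, 1.389e-02, 8.333e-02, 2.083e-02]  (obs o_0=2)
t=1: δ = [4.630e-03, 6.944e-03, 3.472e-03, 8.681e-03]  ψ = [2, 2, 2, 0]  (obs o_1=4)
t=2: δ = [3.617e-04, 2.411e-04, 2.894e-04, 6.028e-04]  ψ = [3, 3, 1, 3]  (obs o_2=0)
t=3: δ = [1.674e-05, 8.372e-05, 1.808e-05, 2.093e-05]  ψ = [3, 3, 2, 3]  (obs o_3=3)
t=4: δ = [3.489e-06, 3.489e-06, 3.489e-06, 6.977e-06]  ψ = [1, 1, 1, 1]  (obs o_4=1)
t=5: δ = [1.938e-07, 1.938e-07, 2.180e-07, 7.268e-07]  ψ = [2, 3, 1, 3]  (obs o_5=2)
t=6: δ = [2.019e-08, 6.056e-08, 1.009e-08, 7.571e-08]  ψ = [3, 3, 3, 3]  (obs o_6=4)
backtrack: best end state = 3; path = [0, 3, 3, 1, 3, 3, 3]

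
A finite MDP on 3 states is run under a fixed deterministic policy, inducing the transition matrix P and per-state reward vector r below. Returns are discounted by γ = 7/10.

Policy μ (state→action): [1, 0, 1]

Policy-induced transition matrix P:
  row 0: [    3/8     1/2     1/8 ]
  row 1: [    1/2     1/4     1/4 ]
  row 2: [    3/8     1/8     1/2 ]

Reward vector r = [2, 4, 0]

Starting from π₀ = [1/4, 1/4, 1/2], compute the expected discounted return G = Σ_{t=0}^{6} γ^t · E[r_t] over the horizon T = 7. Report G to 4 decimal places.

G = 5.5983

t=0: π = [0.2500, 0.2500, 0.5000], E[r] = 1.5000, γ^t·E[r] = 1.500000, running G = 1.500000
t=1: π = [0.4063, 0.2500, 0.3438], E[r] = 1.8125, γ^t·E[r] = 1.268750, running G = 2.768750
t=2: π = [0.4063, 0.3086, 0.2852], E[r] = 2.0469, γ^t·E[r] = 1.002969, running G = 3.771719
t=3: π = [0.4136, 0.3159, 0.2705], E[r] = 2.0908, γ^t·E[r] = 0.717151, running G = 4.488870
t=4: π = [0.4145, 0.3196, 0.2659], E[r] = 2.1073, γ^t·E[r] = 0.505963, running G = 4.994833
t=5: π = [0.4149, 0.3204, 0.2647], E[r] = 2.1114, γ^t·E[r] = 0.354866, running G = 5.349699
t=6: π = [0.4150, 0.3207, 0.2643], E[r] = 2.1127, γ^t·E[r] = 0.248558, running G = 5.598257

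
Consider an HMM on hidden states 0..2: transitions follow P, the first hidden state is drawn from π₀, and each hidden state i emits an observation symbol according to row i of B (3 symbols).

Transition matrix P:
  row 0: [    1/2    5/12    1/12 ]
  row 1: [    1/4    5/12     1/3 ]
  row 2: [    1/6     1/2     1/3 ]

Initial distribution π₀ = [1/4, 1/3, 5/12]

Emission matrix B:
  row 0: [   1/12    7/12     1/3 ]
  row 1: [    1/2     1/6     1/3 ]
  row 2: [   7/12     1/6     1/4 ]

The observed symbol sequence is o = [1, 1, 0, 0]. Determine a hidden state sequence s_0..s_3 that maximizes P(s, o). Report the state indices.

t=0: δ = [1.458e-01, 5.556e-02, 6.944e-02]  (obs o_0=1)
t=1: δ = [4.253e-02, 1.013e-02, 3.858e-03]  ψ = [0, 0, 2]  (obs o_1=1)
t=2: δ = [1.772e-03, 8.861e-03, 2.068e-03]  ψ = [0, 0, 0]  (obs o_2=0)
t=3: δ = [1.846e-04, 1.846e-03, 1.723e-03]  ψ = [1, 1, 1]  (obs o_3=0)
backtrack: best end state = 1; path = [0, 0, 1, 1]

path = [0, 0, 1, 1]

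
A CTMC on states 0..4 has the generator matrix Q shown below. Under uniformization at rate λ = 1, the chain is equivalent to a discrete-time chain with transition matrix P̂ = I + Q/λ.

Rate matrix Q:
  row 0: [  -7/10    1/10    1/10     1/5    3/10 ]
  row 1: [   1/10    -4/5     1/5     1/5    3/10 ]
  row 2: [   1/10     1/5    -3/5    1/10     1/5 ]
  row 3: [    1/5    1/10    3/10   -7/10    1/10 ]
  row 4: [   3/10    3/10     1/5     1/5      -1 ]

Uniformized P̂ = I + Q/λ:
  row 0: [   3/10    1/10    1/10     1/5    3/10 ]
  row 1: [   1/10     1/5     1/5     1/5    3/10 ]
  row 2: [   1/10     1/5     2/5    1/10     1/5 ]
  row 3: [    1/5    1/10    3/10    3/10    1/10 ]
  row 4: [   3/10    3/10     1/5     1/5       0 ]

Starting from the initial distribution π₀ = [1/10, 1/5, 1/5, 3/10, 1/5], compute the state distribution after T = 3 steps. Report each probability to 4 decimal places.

π = [0.1945, 0.1798, 0.2512, 0.1941, 0.1804]

t=0: π = [0.1000, 0.2000, 0.2000, 0.3000, 0.2000]
t=1: π = [0.1900, 0.1800, 0.2600, 0.2100, 0.1600]
t=2: π = [0.1910, 0.1760, 0.2540, 0.1950, 0.1840]
t=3: π = [0.1945, 0.1798, 0.2512, 0.1941, 0.1804]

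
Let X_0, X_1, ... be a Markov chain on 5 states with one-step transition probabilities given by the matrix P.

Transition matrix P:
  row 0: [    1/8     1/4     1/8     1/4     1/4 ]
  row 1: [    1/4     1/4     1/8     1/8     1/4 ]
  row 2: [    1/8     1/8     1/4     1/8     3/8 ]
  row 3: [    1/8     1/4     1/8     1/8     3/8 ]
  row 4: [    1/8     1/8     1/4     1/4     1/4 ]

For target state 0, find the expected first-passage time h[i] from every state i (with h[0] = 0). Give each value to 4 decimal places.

h = [0.0000, 5.8812, 6.8591, 6.7368, 6.8455]

First-step conditioning: h[0] = 0; for i ≠ 0, h[i] = 1 + Σ_k P[i][k]·h[k].
  h[1] = 1 + 1/4·h[1] + 1/8·h[2] + 1/8·h[3] + 1/4·h[4]
  h[2] = 1 + 1/8·h[1] + 1/4·h[2] + 1/8·h[3] + 3/8·h[4]
  h[3] = 1 + 1/4·h[1] + 1/8·h[2] + 1/8·h[3] + 3/8·h[4]
  h[4] = 1 + 1/8·h[1] + 1/4·h[2] + 1/4·h[3] + 1/4·h[4]
Solving the 4×4 linear system over states ≠ 0 gives exactly h = [0, 3464/589, 4040/589, 128/19, 4032/589] (h[0] = 0 is the target).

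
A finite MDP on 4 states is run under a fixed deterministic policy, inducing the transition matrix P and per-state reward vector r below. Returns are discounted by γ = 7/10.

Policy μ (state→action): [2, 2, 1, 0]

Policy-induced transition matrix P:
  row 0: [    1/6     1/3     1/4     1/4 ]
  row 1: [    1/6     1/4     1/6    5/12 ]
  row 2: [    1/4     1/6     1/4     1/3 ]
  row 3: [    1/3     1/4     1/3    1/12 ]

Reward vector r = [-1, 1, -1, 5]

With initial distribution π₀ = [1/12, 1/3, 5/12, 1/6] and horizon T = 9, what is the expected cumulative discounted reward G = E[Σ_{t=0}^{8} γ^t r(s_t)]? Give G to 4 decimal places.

t=0: π = [0.0833, 0.3333, 0.4167, 0.1667], E[r] = 0.6667, γ^t·E[r] = 0.666667, running G = 0.666667
t=1: π = [0.2292, 0.2222, 0.2361, 0.3125], E[r] = 1.3194, γ^t·E[r] = 0.923611, running G = 1.590278
t=2: π = [0.2384, 0.2494, 0.2575, 0.2546], E[r] = 1.0266, γ^t·E[r] = 0.503044, running G = 2.093322
t=3: π = [0.2306, 0.2484, 0.2504, 0.2706], E[r] = 1.1204, γ^t·E[r] = 0.384287, running G = 2.477609
t=4: π = [0.2326, 0.2483, 0.2518, 0.2672], E[r] = 1.0997, γ^t·E[r] = 0.264043, running G = 2.741652
t=5: π = [0.2322, 0.2484, 0.2516, 0.2678], E[r] = 1.1039, γ^t·E[r] = 0.185531, running G = 2.927183
t=6: π = [0.2323, 0.2484, 0.2516, 0.2677], E[r] = 1.1031, γ^t·E[r] = 0.129779, running G = 3.056962
t=7: π = [0.2323, 0.2484, 0.2516, 0.2677], E[r] = 1.1032, γ^t·E[r] = 0.090857, running G = 3.147820
t=8: π = [0.2323, 0.2484, 0.2516, 0.2677], E[r] = 1.1032, γ^t·E[r] = 0.063599, running G = 3.211418

G = 3.2114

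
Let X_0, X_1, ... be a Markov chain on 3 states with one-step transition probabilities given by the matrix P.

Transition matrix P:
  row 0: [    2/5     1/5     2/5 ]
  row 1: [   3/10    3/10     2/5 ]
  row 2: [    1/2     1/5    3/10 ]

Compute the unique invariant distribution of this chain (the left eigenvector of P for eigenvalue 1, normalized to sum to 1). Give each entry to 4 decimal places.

Balance equations π_j = Σ_i π_i·P[i][j]:
  π_0 = 2/5·π_0 + 3/10·π_1 + 1/2·π_2
  π_1 = 1/5·π_0 + 3/10·π_1 + 1/5·π_2
  normalize: π_0 + π_1 + π_2 = 1
Solving the linear system gives exactly π = [41/99, 2/9, 4/11].

π = [0.4141, 0.2222, 0.3636]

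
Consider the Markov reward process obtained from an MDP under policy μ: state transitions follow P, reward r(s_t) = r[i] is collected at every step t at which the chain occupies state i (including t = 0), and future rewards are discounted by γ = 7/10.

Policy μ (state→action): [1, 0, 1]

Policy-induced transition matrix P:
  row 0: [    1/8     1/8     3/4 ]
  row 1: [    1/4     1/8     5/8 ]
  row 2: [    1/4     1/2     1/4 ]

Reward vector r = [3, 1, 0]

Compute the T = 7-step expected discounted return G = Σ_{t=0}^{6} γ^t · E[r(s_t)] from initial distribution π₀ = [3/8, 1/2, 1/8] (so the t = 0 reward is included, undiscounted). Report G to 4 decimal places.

t=0: π = [0.3750, 0.5000, 0.1250], E[r] = 1.6250, γ^t·E[r] = 1.625000, running G = 1.625000
t=1: π = [0.2031, 0.1719, 0.6250], E[r] = 0.7813, γ^t·E[r] = 0.546875, running G = 2.171875
t=2: π = [0.2246, 0.3594, 0.4160], E[r] = 1.0332, γ^t·E[r] = 0.506270, running G = 2.678145
t=3: π = [0.2219, 0.2810, 0.4971], E[r] = 0.9468, γ^t·E[r] = 0.324745, running G = 3.002889
t=4: π = [0.2223, 0.3114, 0.4663], E[r] = 0.9782, γ^t·E[r] = 0.234861, running G = 3.237750
t=5: π = [0.2222, 0.2999, 0.4779], E[r] = 0.9665, γ^t·E[r] = 0.162445, running G = 3.400195
t=6: π = [0.2222, 0.3042, 0.4736], E[r] = 0.9709, γ^t·E[r] = 0.114223, running G = 3.514418

G = 3.5144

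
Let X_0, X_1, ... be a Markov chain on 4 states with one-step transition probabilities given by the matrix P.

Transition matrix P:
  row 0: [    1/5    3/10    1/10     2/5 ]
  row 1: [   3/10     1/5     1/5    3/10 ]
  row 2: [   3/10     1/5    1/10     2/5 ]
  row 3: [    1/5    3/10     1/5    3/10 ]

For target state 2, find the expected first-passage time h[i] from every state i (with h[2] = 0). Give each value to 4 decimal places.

First-step conditioning: h[2] = 0; for i ≠ 2, h[i] = 1 + Σ_k P[i][k]·h[k].
  h[0] = 1 + 1/5·h[0] + 3/10·h[1] + 2/5·h[3]
  h[1] = 1 + 3/10·h[0] + 1/5·h[1] + 3/10·h[3]
  h[3] = 1 + 1/5·h[0] + 3/10·h[1] + 3/10·h[3]
Solving the 3×3 linear system over states ≠ 2 gives exactly h = [242/39, 74/13, 0, 220/39] (h[2] = 0 is the target).

h = [6.2051, 5.6923, 0.0000, 5.6410]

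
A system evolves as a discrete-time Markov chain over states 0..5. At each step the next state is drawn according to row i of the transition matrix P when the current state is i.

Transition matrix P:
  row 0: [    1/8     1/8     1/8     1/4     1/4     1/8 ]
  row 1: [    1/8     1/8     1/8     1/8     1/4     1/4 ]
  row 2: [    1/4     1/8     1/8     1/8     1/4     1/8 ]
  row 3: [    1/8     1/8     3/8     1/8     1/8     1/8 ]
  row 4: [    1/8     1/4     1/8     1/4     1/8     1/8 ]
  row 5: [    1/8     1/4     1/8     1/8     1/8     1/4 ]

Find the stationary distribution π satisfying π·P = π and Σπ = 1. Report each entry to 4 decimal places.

π = [0.1458, 0.1690, 0.1666, 0.1664, 0.1852, 0.1670]

Balance equations π_j = Σ_i π_i·P[i][j]:
  π_0 = 1/8·π_0 + 1/8·π_1 + 1/4·π_2 + 1/8·π_3 + 1/8·π_4 + 1/8·π_5
  π_1 = 1/8·π_0 + 1/8·π_1 + 1/8·π_2 + 1/8·π_3 + 1/4·π_4 + 1/4·π_5
  π_2 = 1/8·π_0 + 1/8·π_1 + 1/8·π_2 + 3/8·π_3 + 1/8·π_4 + 1/8·π_5
  π_3 = 1/4·π_0 + 1/8·π_1 + 1/8·π_2 + 1/8·π_3 + 1/4·π_4 + 1/8·π_5
  π_4 = 1/4·π_0 + 1/4·π_1 + 1/4·π_2 + 1/8·π_3 + 1/8·π_4 + 1/8·π_5
  normalize: π_0 + π_1 + π_2 + π_3 + π_4 + π_5 = 1
Solving the linear system gives exactly π = [5343/36640, 6193/36640, 763/4580, 381/2290, 1357/7328, 6119/36640].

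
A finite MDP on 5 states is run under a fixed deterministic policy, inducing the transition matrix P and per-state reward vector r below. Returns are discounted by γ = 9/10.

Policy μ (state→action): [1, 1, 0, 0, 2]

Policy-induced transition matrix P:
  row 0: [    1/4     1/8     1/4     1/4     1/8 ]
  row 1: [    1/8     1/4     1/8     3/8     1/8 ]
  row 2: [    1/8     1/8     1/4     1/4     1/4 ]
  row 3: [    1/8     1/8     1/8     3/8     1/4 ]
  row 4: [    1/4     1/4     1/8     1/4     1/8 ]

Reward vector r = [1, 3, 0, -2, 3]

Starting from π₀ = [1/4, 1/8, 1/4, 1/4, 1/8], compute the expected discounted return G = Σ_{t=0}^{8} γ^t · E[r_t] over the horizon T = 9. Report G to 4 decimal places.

t=0: π = [0.2500, 0.1250, 0.2500, 0.2500, 0.1250], E[r] = 0.5000, γ^t·E[r] = 0.500000, running G = 0.500000
t=1: π = [0.1719, 0.1563, 0.1875, 0.2969, 0.1875], E[r] = 0.6094, γ^t·E[r] = 0.548438, running G = 1.048438
t=2: π = [0.1699, 0.1680, 0.1699, 0.3066, 0.1855], E[r] = 0.6172, γ^t·E[r] = 0.499922, running G = 1.548359
t=3: π = [0.1694, 0.1692, 0.1675, 0.3093, 0.1846], E[r] = 0.6121, γ^t·E[r] = 0.446192, running G = 1.994552
t=4: π = [0.1693, 0.1692, 0.1671, 0.3098, 0.1846], E[r] = 0.6111, γ^t·E[r] = 0.400932, running G = 2.395484
t=5: π = [0.1692, 0.1692, 0.1670, 0.3099, 0.1846], E[r] = 0.6110, γ^t·E[r] = 0.360792, running G = 2.756275
t=6: π = [0.1692, 0.1692, 0.1670, 0.3099, 0.1846], E[r] = 0.6110, γ^t·E[r] = 0.324706, running G = 3.080982
t=7: π = [0.1692, 0.1692, 0.1670, 0.3099, 0.1846], E[r] = 0.6110, γ^t·E[r] = 0.292234, running G = 3.373216
t=8: π = [0.1692, 0.1692, 0.1670, 0.3099, 0.1846], E[r] = 0.6110, γ^t·E[r] = 0.263011, running G = 3.636227

G = 3.6362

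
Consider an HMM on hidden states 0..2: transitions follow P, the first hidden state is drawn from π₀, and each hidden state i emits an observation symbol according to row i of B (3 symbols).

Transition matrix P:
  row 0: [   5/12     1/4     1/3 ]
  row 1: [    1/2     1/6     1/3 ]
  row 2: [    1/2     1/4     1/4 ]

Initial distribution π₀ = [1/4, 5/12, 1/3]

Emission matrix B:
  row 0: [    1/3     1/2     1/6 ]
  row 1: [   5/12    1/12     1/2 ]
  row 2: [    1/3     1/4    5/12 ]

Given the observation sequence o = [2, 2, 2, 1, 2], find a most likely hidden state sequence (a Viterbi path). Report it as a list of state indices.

path = [1, 2, 1, 0, 2]

t=0: δ = [4.167e-02, 2.083e-01, 1.389e-01]  (obs o_0=2)
t=1: δ = [1.736e-02, 1.736e-02, 2.894e-02]  ψ = [1, 1, 1]  (obs o_1=2)
t=2: δ = [2.411e-03, 3.617e-03, 3.014e-03]  ψ = [2, 2, 2]  (obs o_2=2)
t=3: δ = [9.042e-04, 6.279e-05, 3.014e-04]  ψ = [1, 2, 1]  (obs o_3=1)
t=4: δ = [6.279e-05, 1.130e-04, 1.256e-04]  ψ = [0, 0, 0]  (obs o_4=2)
backtrack: best end state = 2; path = [1, 2, 1, 0, 2]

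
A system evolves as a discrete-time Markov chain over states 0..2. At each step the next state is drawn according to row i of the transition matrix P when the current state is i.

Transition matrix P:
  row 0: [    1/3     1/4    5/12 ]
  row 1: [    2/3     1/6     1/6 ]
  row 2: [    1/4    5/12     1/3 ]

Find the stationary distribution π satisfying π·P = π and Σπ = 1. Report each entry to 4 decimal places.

Balance equations π_j = Σ_i π_i·P[i][j]:
  π_0 = 1/3·π_0 + 2/3·π_1 + 1/4·π_2
  π_1 = 1/4·π_0 + 1/6·π_1 + 5/12·π_2
  normalize: π_0 + π_1 + π_2 = 1
Solving the linear system gives exactly π = [2/5, 7/25, 8/25].

π = [0.4000, 0.2800, 0.3200]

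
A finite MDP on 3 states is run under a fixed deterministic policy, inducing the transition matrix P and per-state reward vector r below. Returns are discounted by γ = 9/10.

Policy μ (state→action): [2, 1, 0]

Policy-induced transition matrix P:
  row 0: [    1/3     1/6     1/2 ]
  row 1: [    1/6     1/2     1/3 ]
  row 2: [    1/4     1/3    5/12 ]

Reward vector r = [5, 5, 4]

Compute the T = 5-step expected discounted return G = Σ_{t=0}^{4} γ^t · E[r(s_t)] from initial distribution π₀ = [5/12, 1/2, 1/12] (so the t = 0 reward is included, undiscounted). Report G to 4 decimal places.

t=0: π = [0.4167, 0.5000, 0.0833], E[r] = 4.9167, γ^t·E[r] = 4.916667, running G = 4.916667
t=1: π = [0.2431, 0.3472, 0.4097], E[r] = 4.5903, γ^t·E[r] = 4.131250, running G = 9.047917
t=2: π = [0.2413, 0.3507, 0.4080], E[r] = 4.5920, γ^t·E[r] = 3.719531, running G = 12.767448
t=3: π = [0.2409, 0.3516, 0.4076], E[r] = 4.5924, γ^t·E[r] = 3.347895, running G = 16.115342
t=4: π = [0.2408, 0.3518, 0.4074], E[r] = 4.5926, γ^t·E[r] = 3.013176, running G = 19.128519

G = 19.1285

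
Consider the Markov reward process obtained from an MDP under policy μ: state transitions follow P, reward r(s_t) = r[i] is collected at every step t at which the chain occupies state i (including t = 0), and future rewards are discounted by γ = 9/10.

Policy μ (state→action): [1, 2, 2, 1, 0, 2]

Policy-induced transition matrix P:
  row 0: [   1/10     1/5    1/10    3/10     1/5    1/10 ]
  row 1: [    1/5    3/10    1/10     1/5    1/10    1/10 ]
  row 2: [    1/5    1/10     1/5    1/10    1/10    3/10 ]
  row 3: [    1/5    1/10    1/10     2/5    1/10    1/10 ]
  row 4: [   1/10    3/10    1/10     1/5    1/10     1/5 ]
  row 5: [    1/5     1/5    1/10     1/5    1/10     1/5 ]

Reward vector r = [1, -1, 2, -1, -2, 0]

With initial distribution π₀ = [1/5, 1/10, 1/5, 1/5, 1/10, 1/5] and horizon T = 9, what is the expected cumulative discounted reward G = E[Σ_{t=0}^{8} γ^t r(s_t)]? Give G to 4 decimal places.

t=0: π = [0.2000, 0.1000, 0.2000, 0.2000, 0.1000, 0.2000], E[r] = 0.1000, γ^t·E[r] = 0.100000, running G = 0.100000
t=1: π = [0.1700, 0.1800, 0.1200, 0.2400, 0.1200, 0.1700], E[r] = -0.2500, γ^t·E[r] = -0.225000, running G = -0.125000
t=2: π = [0.1710, 0.1940, 0.1120, 0.2530, 0.1170, 0.1530], E[r] = -0.2860, γ^t·E[r] = -0.231660, running G = -0.356660
t=3: π = [0.1712, 0.1946, 0.1112, 0.2565, 0.1171, 0.1494], E[r] = -0.2917, γ^t·E[r] = -0.212649, running G = -0.569309
t=4: π = [0.1712, 0.1944, 0.1111, 0.2573, 0.1171, 0.1489], E[r] = -0.2925, γ^t·E[r] = -0.191929, running G = -0.761238
t=5: π = [0.1712, 0.1943, 0.1111, 0.2575, 0.1171, 0.1488], E[r] = -0.2926, γ^t·E[r] = -0.172786, running G = -0.934024
t=6: π = [0.1712, 0.1943, 0.1111, 0.2575, 0.1171, 0.1488], E[r] = -0.2926, γ^t·E[r] = -0.155513, running G = -1.089537
t=7: π = [0.1712, 0.1943, 0.1111, 0.2575, 0.1171, 0.1488], E[r] = -0.2926, γ^t·E[r] = -0.139962, running G = -1.229499
t=8: π = [0.1712, 0.1943, 0.1111, 0.2575, 0.1171, 0.1488], E[r] = -0.2926, γ^t·E[r] = -0.125966, running G = -1.355464

G = -1.3555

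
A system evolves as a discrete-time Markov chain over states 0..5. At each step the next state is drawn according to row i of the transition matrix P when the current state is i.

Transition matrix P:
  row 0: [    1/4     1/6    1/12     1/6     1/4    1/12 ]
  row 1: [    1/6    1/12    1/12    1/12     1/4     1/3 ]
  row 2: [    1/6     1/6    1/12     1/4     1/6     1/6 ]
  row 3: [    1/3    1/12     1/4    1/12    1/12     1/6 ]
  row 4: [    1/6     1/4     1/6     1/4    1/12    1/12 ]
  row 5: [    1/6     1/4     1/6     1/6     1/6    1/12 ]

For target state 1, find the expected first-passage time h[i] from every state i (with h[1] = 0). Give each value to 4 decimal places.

First-step conditioning: h[1] = 0; for i ≠ 1, h[i] = 1 + Σ_k P[i][k]·h[k].
  h[0] = 1 + 1/4·h[0] + 1/12·h[2] + 1/6·h[3] + 1/4·h[4] + 1/12·h[5]
  h[2] = 1 + 1/6·h[0] + 1/12·h[2] + 1/4·h[3] + 1/6·h[4] + 1/6·h[5]
  h[3] = 1 + 1/3·h[0] + 1/4·h[2] + 1/12·h[3] + 1/12·h[4] + 1/6·h[5]
  h[4] = 1 + 1/6·h[0] + 1/6·h[2] + 1/4·h[3] + 1/12·h[4] + 1/12·h[5]
  h[5] = 1 + 1/6·h[0] + 1/6·h[2] + 1/6·h[3] + 1/6·h[4] + 1/12·h[5]
Solving the 5×5 linear system over states ≠ 1 gives exactly h = [314340/55097, 0, 316164/55097, 340080/55097, 293856/55097, 290004/55097] (h[1] = 0 is the target).

h = [5.7052, 0.0000, 5.7383, 6.1724, 5.3334, 5.2635]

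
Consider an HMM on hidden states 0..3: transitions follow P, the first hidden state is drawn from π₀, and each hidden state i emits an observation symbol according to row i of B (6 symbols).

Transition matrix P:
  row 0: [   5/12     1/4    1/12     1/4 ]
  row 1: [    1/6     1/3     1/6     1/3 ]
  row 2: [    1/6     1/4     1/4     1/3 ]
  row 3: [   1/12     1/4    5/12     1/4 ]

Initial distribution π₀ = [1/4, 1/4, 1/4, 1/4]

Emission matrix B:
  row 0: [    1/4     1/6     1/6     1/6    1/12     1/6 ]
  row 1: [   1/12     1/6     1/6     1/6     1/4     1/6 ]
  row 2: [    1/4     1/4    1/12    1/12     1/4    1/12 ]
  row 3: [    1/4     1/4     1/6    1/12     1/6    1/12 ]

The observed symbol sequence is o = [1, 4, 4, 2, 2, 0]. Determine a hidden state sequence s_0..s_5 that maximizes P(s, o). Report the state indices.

t=0: δ = [4.167e-02, 4.167e-02, 6.250e-02, 6.250e-02]  (obs o_0=1)
t=1: δ = [1.447e-03, 3.906e-03, 6.510e-03, 3.472e-03]  ψ = [0, 2, 3, 2]  (obs o_1=4)
t=2: δ = [9.042e-05, 4.069e-04, 4.069e-04, 3.617e-04]  ψ = [2, 2, 2, 2]  (obs o_2=4)
t=3: δ = [1.130e-05, 2.261e-05, 1.256e-05, 2.261e-05]  ψ = [1, 1, 3, 1]  (obs o_3=2)
t=4: δ = [7.849e-07, 1.256e-06, 7.849e-07, 1.256e-06]  ψ = [0, 1, 3, 1]  (obs o_4=2)
t=5: δ = [8.176e-08, 3.489e-08, 1.308e-07, 1.047e-07]  ψ = [0, 1, 3, 1]  (obs o_5=0)
backtrack: best end state = 2; path = [3, 2, 1, 1, 3, 2]

path = [3, 2, 1, 1, 3, 2]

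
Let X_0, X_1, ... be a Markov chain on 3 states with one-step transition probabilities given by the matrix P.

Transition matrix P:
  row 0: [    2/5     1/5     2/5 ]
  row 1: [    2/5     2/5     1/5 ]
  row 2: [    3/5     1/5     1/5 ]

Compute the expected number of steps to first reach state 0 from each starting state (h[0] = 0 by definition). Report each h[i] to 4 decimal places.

h = [0.0000, 2.2727, 1.8182]

First-step conditioning: h[0] = 0; for i ≠ 0, h[i] = 1 + Σ_k P[i][k]·h[k].
  h[1] = 1 + 2/5·h[1] + 1/5·h[2]
  h[2] = 1 + 1/5·h[1] + 1/5·h[2]
Solving the 2×2 linear system over states ≠ 0 gives exactly h = [0, 25/11, 20/11] (h[0] = 0 is the target).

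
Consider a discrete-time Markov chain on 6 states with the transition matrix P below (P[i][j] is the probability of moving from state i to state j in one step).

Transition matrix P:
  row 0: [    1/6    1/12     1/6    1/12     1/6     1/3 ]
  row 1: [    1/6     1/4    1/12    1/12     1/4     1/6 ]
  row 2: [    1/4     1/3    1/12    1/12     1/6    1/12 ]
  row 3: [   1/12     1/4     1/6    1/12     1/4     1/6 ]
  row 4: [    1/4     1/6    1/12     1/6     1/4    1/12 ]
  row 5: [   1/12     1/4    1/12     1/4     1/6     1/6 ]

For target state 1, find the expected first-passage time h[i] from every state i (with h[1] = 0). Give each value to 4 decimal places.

First-step conditioning: h[1] = 0; for i ≠ 1, h[i] = 1 + Σ_k P[i][k]·h[k].
  h[0] = 1 + 1/6·h[0] + 1/6·h[2] + 1/12·h[3] + 1/6·h[4] + 1/3·h[5]
  h[2] = 1 + 1/4·h[0] + 1/12·h[2] + 1/12·h[3] + 1/6·h[4] + 1/12·h[5]
  h[3] = 1 + 1/12·h[0] + 1/6·h[2] + 1/12·h[3] + 1/4·h[4] + 1/6·h[5]
  h[4] = 1 + 1/4·h[0] + 1/12·h[2] + 1/6·h[3] + 1/4·h[4] + 1/12·h[5]
  h[5] = 1 + 1/12·h[0] + 1/12·h[2] + 1/4·h[3] + 1/6·h[4] + 1/6·h[5]
Solving the 5×5 linear system over states ≠ 1 gives exactly h = [32124/5963, 0, 25820/5963, 82348/17889, 91988/17889, 81952/17889] (h[1] = 0 is the target).

h = [5.3872, 0.0000, 4.3300, 4.6033, 5.1422, 4.5811]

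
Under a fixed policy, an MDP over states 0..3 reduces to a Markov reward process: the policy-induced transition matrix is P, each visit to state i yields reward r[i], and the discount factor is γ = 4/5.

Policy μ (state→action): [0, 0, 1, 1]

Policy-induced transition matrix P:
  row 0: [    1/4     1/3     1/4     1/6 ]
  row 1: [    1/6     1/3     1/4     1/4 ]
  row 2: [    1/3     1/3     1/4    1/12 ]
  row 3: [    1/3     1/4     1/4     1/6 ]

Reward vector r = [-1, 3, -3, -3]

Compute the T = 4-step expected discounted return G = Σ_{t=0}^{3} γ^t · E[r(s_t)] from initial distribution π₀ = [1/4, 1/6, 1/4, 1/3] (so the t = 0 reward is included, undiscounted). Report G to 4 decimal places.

t=0: π = [0.2500, 0.1667, 0.2500, 0.3333], E[r] = -1.5000, γ^t·E[r] = -1.500000, running G = -1.500000
t=1: π = [0.2847, 0.3056, 0.2500, 0.1597], E[r] = -0.5972, γ^t·E[r] = -0.477778, running G = -1.977778
t=2: π = [0.2587, 0.3200, 0.2500, 0.1713], E[r] = -0.5625, γ^t·E[r] = -0.360000, running G = -2.337778
t=3: π = [0.2584, 0.3191, 0.2500, 0.1725], E[r] = -0.5688, γ^t·E[r] = -0.291210, running G = -2.628988

G = -2.6290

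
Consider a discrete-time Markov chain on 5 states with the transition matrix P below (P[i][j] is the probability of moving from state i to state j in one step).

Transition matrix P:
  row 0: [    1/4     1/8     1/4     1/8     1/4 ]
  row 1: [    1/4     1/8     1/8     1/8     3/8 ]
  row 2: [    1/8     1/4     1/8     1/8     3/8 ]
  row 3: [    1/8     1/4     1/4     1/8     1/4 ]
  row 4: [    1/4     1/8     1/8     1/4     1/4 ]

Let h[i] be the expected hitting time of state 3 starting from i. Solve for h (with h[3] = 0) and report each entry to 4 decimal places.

First-step conditioning: h[3] = 0; for i ≠ 3, h[i] = 1 + Σ_k P[i][k]·h[k].
  h[0] = 1 + 1/4·h[0] + 1/8·h[1] + 1/4·h[2] + 1/4·h[4]
  h[1] = 1 + 1/4·h[0] + 1/8·h[1] + 1/8·h[2] + 3/8·h[4]
  h[2] = 1 + 1/8·h[0] + 1/4·h[1] + 1/8·h[2] + 3/8·h[4]
  h[4] = 1 + 1/4·h[0] + 1/8·h[1] + 1/8·h[2] + 1/4·h[4]
Solving the 4×4 linear system over states ≠ 3 gives exactly h = [4744/765, 104/17, 4672/765, 0, 832/153] (h[3] = 0 is the target).

h = [6.2013, 6.1176, 6.1072, 0.0000, 5.4379]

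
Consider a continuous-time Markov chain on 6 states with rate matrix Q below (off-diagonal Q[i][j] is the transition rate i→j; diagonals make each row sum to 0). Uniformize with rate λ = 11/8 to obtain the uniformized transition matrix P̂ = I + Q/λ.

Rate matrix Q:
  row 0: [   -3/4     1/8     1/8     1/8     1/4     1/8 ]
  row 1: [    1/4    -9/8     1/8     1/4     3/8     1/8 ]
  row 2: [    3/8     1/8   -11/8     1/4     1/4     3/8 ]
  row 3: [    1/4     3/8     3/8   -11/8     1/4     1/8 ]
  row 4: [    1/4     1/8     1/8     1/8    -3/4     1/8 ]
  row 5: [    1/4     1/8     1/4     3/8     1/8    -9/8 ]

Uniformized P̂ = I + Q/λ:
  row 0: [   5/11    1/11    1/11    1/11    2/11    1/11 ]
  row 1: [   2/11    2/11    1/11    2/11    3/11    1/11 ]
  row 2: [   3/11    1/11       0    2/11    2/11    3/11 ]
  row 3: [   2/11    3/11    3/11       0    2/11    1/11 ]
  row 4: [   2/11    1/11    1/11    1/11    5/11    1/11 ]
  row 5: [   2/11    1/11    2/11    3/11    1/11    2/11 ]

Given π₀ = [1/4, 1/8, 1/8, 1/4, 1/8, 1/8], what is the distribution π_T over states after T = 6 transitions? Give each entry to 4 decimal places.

π = [0.2643, 0.1248, 0.1142, 0.1237, 0.2502, 0.1229]

t=0: π = [0.2500, 0.1250, 0.1250, 0.2500, 0.1250, 0.1250]
t=1: π = [0.2614, 0.1477, 0.1364, 0.1136, 0.2159, 0.1250]
t=2: π = [0.2655, 0.1250, 0.1105, 0.1291, 0.2428, 0.1271]
t=3: π = [0.2643, 0.1258, 0.1159, 0.1237, 0.2478, 0.1226]
t=4: π = [0.2644, 0.1248, 0.1140, 0.1239, 0.2497, 0.1231]
t=5: π = [0.2643, 0.1248, 0.1143, 0.1237, 0.2501, 0.1228]
t=6: π = [0.2643, 0.1248, 0.1142, 0.1237, 0.2502, 0.1229]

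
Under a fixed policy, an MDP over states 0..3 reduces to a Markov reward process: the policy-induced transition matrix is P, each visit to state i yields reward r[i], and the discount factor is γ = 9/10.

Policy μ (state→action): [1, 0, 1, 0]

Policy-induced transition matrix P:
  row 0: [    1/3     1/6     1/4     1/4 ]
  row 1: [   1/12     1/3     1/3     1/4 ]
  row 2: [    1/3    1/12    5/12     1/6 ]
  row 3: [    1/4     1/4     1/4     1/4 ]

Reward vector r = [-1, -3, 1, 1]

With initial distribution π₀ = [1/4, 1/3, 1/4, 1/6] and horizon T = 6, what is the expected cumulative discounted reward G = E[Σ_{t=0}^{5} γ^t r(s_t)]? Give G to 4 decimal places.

G = -1.9617

t=0: π = [0.2500, 0.3333, 0.2500, 0.1667], E[r] = -0.8333, γ^t·E[r] = -0.833333, running G = -0.833333
t=1: π = [0.2361, 0.2153, 0.3194, 0.2292], E[r] = -0.3333, γ^t·E[r] = -0.300000, running G = -1.133333
t=2: π = [0.2604, 0.1950, 0.3212, 0.2234], E[r] = -0.3009, γ^t·E[r] = -0.243750, running G = -1.377083
t=3: π = [0.2660, 0.1910, 0.3198, 0.2232], E[r] = -0.2960, γ^t·E[r] = -0.215789, running G = -1.592872
t=4: π = [0.2670, 0.1905, 0.3192, 0.2234], E[r] = -0.2958, γ^t·E[r] = -0.194063, running G = -1.786935
t=5: π = [0.2671, 0.1904, 0.3191, 0.2234], E[r] = -0.2959, γ^t·E[r] = -0.174724, running G = -1.961659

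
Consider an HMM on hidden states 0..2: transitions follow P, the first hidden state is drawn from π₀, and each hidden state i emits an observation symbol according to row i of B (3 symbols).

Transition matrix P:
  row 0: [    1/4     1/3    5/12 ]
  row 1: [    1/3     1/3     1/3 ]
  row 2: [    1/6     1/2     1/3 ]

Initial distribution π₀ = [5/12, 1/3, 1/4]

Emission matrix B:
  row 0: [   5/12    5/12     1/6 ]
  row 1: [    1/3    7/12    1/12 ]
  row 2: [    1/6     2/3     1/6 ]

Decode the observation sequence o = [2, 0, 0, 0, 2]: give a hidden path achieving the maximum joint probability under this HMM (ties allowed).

path = [0, 1, 1, 0, 2]

t=0: δ = [6.944e-02, 2.778e-02, 4.167e-02]  (obs o_0=2)
t=1: δ = [7.234e-03, 7.716e-03, 4.823e-03]  ψ = [0, 0, 0]  (obs o_1=0)
t=2: δ = [1.072e-03, 8.573e-04, 5.023e-04]  ψ = [1, 1, 0]  (obs o_2=0)
t=3: δ = [1.191e-04, 1.191e-04, 7.442e-05]  ψ = [1, 0, 0]  (obs o_3=0)
t=4: δ = [6.615e-06, 3.308e-06, 8.269e-06]  ψ = [1, 0, 0]  (obs o_4=2)
backtrack: best end state = 2; path = [0, 1, 1, 0, 2]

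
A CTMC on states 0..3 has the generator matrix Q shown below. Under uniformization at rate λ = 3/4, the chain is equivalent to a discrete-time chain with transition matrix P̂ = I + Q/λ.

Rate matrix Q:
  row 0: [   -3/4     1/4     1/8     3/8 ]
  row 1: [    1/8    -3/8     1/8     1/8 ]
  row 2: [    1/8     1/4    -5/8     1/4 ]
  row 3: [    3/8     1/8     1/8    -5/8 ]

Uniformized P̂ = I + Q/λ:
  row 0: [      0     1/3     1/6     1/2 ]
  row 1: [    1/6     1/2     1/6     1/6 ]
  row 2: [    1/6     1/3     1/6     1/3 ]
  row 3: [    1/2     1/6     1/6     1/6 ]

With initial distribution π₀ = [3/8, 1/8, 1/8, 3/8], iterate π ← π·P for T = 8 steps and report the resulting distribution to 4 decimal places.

π = [0.2193, 0.3465, 0.1667, 0.2675]

t=0: π = [0.3750, 0.1250, 0.1250, 0.3750]
t=1: π = [0.2292, 0.2917, 0.1667, 0.3125]
t=2: π = [0.2326, 0.3299, 0.1667, 0.2708]
t=3: π = [0.2182, 0.3432, 0.1667, 0.2720]
t=4: π = [0.2210, 0.3452, 0.1667, 0.2672]
t=5: π = [0.2189, 0.3463, 0.1667, 0.2681]
t=6: π = [0.2196, 0.3464, 0.1667, 0.2674]
t=7: π = [0.2192, 0.3465, 0.1667, 0.2676]
t=8: π = [0.2193, 0.3465, 0.1667, 0.2675]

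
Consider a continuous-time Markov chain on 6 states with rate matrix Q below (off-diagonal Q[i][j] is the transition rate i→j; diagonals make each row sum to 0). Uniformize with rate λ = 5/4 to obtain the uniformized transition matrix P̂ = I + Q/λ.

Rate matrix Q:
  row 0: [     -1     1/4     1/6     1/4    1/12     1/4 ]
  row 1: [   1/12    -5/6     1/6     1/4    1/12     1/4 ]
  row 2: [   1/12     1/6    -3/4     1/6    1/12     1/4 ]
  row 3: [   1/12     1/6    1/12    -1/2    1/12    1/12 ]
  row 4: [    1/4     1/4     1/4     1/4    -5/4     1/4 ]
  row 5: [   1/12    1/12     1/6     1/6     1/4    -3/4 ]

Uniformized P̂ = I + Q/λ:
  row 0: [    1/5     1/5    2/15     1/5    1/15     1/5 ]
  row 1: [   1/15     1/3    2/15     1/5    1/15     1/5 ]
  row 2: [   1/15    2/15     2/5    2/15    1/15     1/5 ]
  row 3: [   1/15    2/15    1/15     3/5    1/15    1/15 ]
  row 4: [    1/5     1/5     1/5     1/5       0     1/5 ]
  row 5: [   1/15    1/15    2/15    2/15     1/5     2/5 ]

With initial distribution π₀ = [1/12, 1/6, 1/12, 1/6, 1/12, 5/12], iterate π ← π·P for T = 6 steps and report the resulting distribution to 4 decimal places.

π = [0.0905, 0.1646, 0.1636, 0.2917, 0.0878, 0.2018]

t=0: π = [0.0833, 0.1667, 0.0833, 0.1667, 0.0833, 0.4167]
t=1: π = [0.0889, 0.1500, 0.1500, 0.2333, 0.1167, 0.2611]
t=2: π = [0.0941, 0.1596, 0.1656, 0.2659, 0.0937, 0.2211]
t=3: π = [0.0917, 0.1630, 0.1660, 0.2806, 0.0899, 0.2088]
t=4: π = [0.0909, 0.1641, 0.1649, 0.2873, 0.0885, 0.2043]
t=5: π = [0.0906, 0.1645, 0.1641, 0.2903, 0.0880, 0.2026]
t=6: π = [0.0905, 0.1646, 0.1636, 0.2917, 0.0878, 0.2018]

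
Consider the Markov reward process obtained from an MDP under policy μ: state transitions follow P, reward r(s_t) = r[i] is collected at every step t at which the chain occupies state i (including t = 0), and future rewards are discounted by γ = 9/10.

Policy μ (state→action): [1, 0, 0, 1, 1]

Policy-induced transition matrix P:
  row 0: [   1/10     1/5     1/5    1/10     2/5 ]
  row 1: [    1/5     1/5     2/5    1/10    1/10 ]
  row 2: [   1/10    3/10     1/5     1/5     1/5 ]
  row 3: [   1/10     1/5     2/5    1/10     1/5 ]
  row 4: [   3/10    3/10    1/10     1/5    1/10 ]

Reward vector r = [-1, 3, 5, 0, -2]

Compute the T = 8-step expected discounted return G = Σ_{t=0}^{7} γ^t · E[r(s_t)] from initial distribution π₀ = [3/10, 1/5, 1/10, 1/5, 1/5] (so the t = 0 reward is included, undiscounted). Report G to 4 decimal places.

G = 7.2740

t=0: π = [0.3000, 0.2000, 0.1000, 0.2000, 0.2000], E[r] = 0.4000, γ^t·E[r] = 0.400000, running G = 0.400000
t=1: π = [0.1600, 0.2300, 0.2600, 0.1300, 0.2200], E[r] = 1.3900, γ^t·E[r] = 1.251000, running G = 1.651000
t=2: π = [0.1670, 0.2480, 0.2500, 0.1480, 0.1870], E[r] = 1.4530, γ^t·E[r] = 1.176930, running G = 2.827930
t=3: π = [0.1622, 0.2437, 0.2605, 0.1437, 0.1899], E[r] = 1.4916, γ^t·E[r] = 1.087376, running G = 3.915306
t=4: π = [0.1624, 0.2450, 0.2585, 0.1450, 0.1891], E[r] = 1.4871, γ^t·E[r] = 0.975660, running G = 4.890966
t=5: π = [0.1623, 0.2448, 0.2591, 0.1448, 0.1891], E[r] = 1.4894, γ^t·E[r] = 0.879461, running G = 5.770428
t=6: π = [0.1623, 0.2448, 0.2590, 0.1448, 0.1891], E[r] = 1.4890, γ^t·E[r] = 0.791306, running G = 6.561734
t=7: π = [0.1623, 0.2448, 0.2590, 0.1448, 0.1891], E[r] = 1.4891, γ^t·E[r] = 0.712224, running G = 7.273957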